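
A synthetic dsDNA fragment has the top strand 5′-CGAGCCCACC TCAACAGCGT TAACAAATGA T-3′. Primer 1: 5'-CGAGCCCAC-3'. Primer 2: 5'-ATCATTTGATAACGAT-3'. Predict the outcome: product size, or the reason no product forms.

Primer 2 (ATCATTTGATAACGAT) does not match the top strand, and its reverse complement ATCGTTATCAAATGAT does not match either.
With no annealing site for primer 2, no amplification occurs.

No product — primer 2 has no binding site in the template.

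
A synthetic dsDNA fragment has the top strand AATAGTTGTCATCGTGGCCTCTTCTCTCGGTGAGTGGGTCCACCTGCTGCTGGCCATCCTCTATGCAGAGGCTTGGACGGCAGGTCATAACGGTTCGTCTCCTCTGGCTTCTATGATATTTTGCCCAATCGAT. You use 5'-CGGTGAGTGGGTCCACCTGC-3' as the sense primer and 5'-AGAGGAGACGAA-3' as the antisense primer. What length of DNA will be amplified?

Scanning the template, CGGTGAGTGGGTCCACCTGC occurs at positions 28–47; this primer anneals to the bottom strand there with its 3' end pointing downstream.
Reverse complement of the reverse primer: TTCGTCTCCTCT. This occurs on the top strand at positions 94–105.
Product length = (reverse-primer end) − (forward-primer start) + 1 = 105 − 28 + 1 = 78 bp.

78 bp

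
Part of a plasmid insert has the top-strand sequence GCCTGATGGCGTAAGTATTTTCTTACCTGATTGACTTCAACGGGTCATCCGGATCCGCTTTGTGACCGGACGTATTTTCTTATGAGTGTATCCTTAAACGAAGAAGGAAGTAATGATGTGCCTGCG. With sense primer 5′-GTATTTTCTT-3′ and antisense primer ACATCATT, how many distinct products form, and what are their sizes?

Two products: 105 bp, 48 bp

The forward primer GTATTTTCTT matches the top strand at positions 15–24, 72–81.
The reverse primer's reverse complement is AATGATGT, matching at positions 112–119.
Each forward site pairs with the reverse site to give a product ending at position 119: sizes 105, 48 bp.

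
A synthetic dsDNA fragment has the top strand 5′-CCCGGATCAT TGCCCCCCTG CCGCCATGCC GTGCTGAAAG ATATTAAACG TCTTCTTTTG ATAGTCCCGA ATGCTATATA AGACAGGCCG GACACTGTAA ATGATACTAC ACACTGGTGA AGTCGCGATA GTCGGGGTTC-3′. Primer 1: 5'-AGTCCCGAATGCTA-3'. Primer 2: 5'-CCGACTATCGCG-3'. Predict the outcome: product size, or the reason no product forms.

Primer 1 (AGTCCCGAATGCTA) matches the top strand at positions 63–76; it acts as a forward primer.
Primer 2's reverse complement is CGCGATAGTCGG, matching the top strand at positions 124–135; it acts as a reverse primer.
The 3' ends face each other across positions 63–135, giving a 73 bp product.

Yes — a 73 bp product.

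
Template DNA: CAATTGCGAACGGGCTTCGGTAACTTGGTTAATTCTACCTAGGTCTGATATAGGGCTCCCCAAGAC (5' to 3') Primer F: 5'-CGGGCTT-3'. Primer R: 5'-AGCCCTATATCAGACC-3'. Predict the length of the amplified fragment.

47 bp

Scanning the template, CGGGCTT occurs at positions 11–17; this primer anneals to the bottom strand there with its 3' end pointing downstream.
The reverse primer's reverse complement is GGTCTGATATAGGGCT, which matches the template at positions 42–57.
Product length = (reverse-primer end) − (forward-primer start) + 1 = 57 − 11 + 1 = 47 bp.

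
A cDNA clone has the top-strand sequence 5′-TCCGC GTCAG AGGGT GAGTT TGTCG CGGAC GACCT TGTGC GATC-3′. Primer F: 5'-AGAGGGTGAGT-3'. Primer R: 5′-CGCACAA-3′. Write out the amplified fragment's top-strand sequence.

5'-AGAGGGTGAGTTTGTCGCGGACGACCTTGTGCG-3'

The forward primer matches the template at positions 9–19.
Taking the reverse complement of CGCACAA gives TTGTGCG, found at positions 35–41 on the template; the primer anneals here to the top strand with its 3' end pointing upstream.
The product is the template from position 9 through 41 (33 bp).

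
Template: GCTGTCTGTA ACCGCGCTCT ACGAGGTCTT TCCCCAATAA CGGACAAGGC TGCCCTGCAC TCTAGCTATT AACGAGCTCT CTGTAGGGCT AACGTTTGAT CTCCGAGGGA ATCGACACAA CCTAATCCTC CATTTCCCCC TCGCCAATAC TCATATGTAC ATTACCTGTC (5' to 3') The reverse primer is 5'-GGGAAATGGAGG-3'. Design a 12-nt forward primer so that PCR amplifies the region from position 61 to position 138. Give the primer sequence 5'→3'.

The reverse primer's reverse complement CCTCCATTTCCC matches the template at positions 127–138; the product starts at position 61.
The forward primer is identical to the top strand over positions 61–72: TCTAGCTATTAA.

5'-TCTAGCTATTAA-3'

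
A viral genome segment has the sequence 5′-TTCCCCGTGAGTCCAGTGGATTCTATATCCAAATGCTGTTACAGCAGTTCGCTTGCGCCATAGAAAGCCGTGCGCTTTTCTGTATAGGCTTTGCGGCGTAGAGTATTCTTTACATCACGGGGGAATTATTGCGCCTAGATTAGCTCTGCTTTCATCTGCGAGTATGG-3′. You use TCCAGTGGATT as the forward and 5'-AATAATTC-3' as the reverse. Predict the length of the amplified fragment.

The forward primer matches the template at positions 12–22.
Reverse complement of the reverse primer: GAATTATT. This occurs on the top strand at positions 123–130.
Product length = (reverse-primer end) − (forward-primer start) + 1 = 130 − 12 + 1 = 119 bp.

119 bp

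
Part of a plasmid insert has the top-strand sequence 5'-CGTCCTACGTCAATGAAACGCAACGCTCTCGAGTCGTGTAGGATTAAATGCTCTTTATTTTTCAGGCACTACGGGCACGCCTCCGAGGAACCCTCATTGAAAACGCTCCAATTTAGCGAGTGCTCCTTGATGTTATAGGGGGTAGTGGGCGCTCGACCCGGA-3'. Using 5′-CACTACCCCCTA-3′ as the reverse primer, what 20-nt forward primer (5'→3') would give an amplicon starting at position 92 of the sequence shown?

5'-CCTCATTGAAAACGCTCCAA-3'

The reverse primer's reverse complement TAGGGGGTAGTG matches the template at positions 136–147; the product starts at position 92.
The forward primer is identical to the top strand over positions 92–111: CCTCATTGAAAACGCTCCAA.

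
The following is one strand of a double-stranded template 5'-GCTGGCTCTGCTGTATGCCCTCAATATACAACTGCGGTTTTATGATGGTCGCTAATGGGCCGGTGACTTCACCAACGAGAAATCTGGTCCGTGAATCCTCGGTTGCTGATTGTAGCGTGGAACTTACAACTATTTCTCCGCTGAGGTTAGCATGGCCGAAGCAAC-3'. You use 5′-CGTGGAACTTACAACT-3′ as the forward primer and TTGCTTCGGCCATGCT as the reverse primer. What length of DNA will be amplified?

49 bp

Forward primer CGTGGAACTTACAACT is found on the top strand at positions 116–131.
Taking the reverse complement of TTGCTTCGGCCATGCT gives AGCATGGCCGAAGCAA, found at positions 149–164 on the template; the primer anneals here to the top strand with its 3' end pointing upstream.
Product length = (reverse-primer end) − (forward-primer start) + 1 = 164 − 116 + 1 = 49 bp.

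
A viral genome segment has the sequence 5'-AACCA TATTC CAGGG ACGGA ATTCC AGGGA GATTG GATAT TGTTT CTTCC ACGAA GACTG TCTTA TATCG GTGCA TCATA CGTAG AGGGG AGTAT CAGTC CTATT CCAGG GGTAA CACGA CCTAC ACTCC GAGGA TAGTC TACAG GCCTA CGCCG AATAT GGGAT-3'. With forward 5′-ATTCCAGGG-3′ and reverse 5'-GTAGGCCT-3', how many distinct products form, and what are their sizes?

Three products: 145 bp, 131 bp, 49 bp

The forward primer ATTCCAGGG matches the top strand at positions 7–15, 21–29, 103–111.
The reverse primer's reverse complement is AGGCCTAC, matching at positions 144–151.
Each forward site pairs with the reverse site to give a product ending at position 151: sizes 145, 131, 49 bp.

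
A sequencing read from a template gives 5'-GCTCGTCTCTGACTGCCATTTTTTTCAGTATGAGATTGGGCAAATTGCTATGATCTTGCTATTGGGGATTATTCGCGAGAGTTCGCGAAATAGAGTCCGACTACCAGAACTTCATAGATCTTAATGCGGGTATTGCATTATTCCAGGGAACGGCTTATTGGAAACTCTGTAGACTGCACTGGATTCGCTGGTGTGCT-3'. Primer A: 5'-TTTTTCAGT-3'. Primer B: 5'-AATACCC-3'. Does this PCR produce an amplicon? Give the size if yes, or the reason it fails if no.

Primer A (TTTTTCAGT) matches the top strand at positions 21–29; it acts as a forward primer.
Primer B's reverse complement is GGGTATT, matching the top strand at positions 128–134; it acts as a reverse primer.
The 3' ends face each other across positions 21–134, giving a 114 bp product.

Yes — a 114 bp product.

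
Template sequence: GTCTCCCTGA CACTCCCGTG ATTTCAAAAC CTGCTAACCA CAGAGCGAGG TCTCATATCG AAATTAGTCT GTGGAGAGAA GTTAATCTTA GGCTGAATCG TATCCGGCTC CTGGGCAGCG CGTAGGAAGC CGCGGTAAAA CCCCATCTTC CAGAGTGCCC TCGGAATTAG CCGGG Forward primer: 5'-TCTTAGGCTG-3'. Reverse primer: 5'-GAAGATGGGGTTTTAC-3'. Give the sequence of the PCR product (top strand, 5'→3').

5'-TCTTAGGCTGAATCGTATCCGGCTCCTGGGCAGCGCGTAGGAAGCCGCGGTAAAACCCCATCTTC-3'

Forward primer TCTTAGGCTG is found on the top strand at positions 86–95.
The reverse primer's reverse complement is GTAAAACCCCATCTTC, which matches the template at positions 135–150.
The product is the template from position 86 through 150 (65 bp).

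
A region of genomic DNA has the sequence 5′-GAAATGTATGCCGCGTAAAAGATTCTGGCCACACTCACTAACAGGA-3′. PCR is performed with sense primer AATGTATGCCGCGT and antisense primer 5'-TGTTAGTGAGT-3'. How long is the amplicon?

Forward primer AATGTATGCCGCGT is found on the top strand at positions 3–16.
The reverse primer's reverse complement is ACTCACTAACA, which matches the template at positions 33–43.
Amplicon spans positions 3–43: 41 bp.

41 bp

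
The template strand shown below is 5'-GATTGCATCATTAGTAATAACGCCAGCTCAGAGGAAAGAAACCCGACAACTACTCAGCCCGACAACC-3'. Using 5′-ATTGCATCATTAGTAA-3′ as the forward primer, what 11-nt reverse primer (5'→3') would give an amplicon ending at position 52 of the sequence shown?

5'-TAGTTGTCGGG-3'

The forward primer binds at positions 2–17; the product's 3' end on the top strand is position 52.
The reverse primer anneals to the top strand over positions 42–52, i.e. to CCCGACAACTA.
Its sequence written 5'→3' is the reverse complement: TAGTTGTCGGG.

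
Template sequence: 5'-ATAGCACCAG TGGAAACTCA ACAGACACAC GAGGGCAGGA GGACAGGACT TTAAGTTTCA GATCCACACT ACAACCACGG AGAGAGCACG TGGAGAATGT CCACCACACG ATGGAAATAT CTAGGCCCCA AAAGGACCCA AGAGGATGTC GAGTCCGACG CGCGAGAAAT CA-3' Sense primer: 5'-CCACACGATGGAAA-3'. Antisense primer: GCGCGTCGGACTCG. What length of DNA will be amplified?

Forward primer CCACACGATGGAAA is found on the top strand at positions 104–117.
The reverse primer's reverse complement is CGAGTCCGACGCGC, which matches the template at positions 150–163.
Product length = (reverse-primer end) − (forward-primer start) + 1 = 163 − 104 + 1 = 60 bp.

60 bp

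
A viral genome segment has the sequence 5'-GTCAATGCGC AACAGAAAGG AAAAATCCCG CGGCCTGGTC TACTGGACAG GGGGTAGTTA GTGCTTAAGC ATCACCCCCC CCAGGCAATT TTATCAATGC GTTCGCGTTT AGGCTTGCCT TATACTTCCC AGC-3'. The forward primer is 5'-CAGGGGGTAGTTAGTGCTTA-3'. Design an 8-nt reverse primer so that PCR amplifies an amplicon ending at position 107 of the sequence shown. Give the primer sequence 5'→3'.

5'-CGCGAACG-3'

The forward primer binds at positions 48–67; the product's 3' end on the top strand is position 107.
The reverse primer anneals to the top strand over positions 100–107, i.e. to CGTTCGCG.
Its sequence written 5'→3' is the reverse complement: CGCGAACG.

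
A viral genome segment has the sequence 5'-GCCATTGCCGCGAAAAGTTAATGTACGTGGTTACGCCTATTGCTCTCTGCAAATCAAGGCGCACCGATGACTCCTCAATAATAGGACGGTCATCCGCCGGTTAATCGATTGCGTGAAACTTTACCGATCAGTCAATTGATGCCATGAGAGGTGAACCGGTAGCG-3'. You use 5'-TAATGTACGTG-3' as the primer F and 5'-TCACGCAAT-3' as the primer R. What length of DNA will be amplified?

Scanning the template, TAATGTACGTG occurs at positions 19–29; this primer anneals to the bottom strand there with its 3' end pointing downstream.
Taking the reverse complement of TCACGCAAT gives ATTGCGTGA, found at positions 108–116 on the template; the primer anneals here to the top strand with its 3' end pointing upstream.
The product runs from position 19 to position 116, so its length is 116 − 19 + 1 = 98 bp.

98 bp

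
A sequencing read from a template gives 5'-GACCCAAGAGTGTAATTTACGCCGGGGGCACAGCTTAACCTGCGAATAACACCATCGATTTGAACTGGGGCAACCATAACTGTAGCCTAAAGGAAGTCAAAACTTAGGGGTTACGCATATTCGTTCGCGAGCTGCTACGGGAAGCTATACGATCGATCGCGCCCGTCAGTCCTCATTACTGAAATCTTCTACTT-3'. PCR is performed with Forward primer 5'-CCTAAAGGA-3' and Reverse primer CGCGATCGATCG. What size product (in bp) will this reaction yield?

76 bp

Scanning the template, CCTAAAGGA occurs at positions 86–94; this primer anneals to the bottom strand there with its 3' end pointing downstream.
The reverse primer's reverse complement is CGATCGATCGCG, which matches the template at positions 150–161.
Product length = (reverse-primer end) − (forward-primer start) + 1 = 161 − 86 + 1 = 76 bp.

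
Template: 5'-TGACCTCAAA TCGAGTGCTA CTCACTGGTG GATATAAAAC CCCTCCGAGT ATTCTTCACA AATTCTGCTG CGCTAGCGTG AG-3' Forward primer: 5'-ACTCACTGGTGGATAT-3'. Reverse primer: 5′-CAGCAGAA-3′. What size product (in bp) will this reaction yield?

Forward primer ACTCACTGGTGGATAT is found on the top strand at positions 20–35.
Taking the reverse complement of CAGCAGAA gives TTCTGCTG, found at positions 63–70 on the template; the primer anneals here to the top strand with its 3' end pointing upstream.
Amplicon spans positions 20–70: 51 bp.

51 bp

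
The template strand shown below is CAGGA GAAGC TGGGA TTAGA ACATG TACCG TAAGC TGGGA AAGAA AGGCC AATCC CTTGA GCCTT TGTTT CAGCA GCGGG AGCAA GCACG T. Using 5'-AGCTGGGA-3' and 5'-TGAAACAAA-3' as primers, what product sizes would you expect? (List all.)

65 bp, 40 bp

The forward primer AGCTGGGA matches the top strand at positions 8–15, 33–40.
The reverse primer's reverse complement is TTTGTTTCA, matching at positions 64–72.
Each forward site pairs with the reverse site to give a product ending at position 72: sizes 65, 40 bp.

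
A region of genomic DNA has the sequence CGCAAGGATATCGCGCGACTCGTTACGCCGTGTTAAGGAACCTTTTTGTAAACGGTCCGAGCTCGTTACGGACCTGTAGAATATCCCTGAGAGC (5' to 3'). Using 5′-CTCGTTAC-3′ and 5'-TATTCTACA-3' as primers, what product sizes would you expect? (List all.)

65 bp, 22 bp

The forward primer CTCGTTAC matches the top strand at positions 19–26, 62–69.
The reverse primer's reverse complement is TGTAGAATA, matching at positions 75–83.
Each forward site pairs with the reverse site to give a product ending at position 83: sizes 65, 22 bp.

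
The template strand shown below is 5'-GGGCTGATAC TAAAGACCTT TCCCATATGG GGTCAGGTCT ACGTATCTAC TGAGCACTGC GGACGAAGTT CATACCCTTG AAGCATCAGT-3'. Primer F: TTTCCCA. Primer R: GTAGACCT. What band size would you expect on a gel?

24 bp

Scanning the template, TTTCCCA occurs at positions 19–25; this primer anneals to the bottom strand there with its 3' end pointing downstream.
Reverse complement of the reverse primer: AGGTCTAC. This occurs on the top strand at positions 35–42.
Amplicon spans positions 19–42: 24 bp.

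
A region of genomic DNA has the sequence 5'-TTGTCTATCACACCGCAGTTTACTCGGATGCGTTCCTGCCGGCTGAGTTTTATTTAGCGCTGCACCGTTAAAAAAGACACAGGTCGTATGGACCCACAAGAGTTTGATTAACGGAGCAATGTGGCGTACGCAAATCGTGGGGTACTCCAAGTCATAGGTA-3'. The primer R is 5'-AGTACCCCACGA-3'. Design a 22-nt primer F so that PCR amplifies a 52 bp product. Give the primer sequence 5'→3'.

5'-CACAAGAGTTTGATTAACGGAG-3'

The reverse primer's reverse complement TCGTGGGGTACT matches the template at positions 135–146, so the product ends at position 146.
A 52 bp product then starts at position 146 − 52 + 1 = 95.
The forward primer is identical to the top strand there: CACAAGAGTTTGATTAACGGAG.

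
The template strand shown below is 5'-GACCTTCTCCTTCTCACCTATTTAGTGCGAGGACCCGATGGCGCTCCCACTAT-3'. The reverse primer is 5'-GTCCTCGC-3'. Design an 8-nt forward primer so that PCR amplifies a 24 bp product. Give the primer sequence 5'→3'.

The reverse primer's reverse complement GCGAGGAC matches the template at positions 27–34, so the product ends at position 34.
A 24 bp product then starts at position 34 − 24 + 1 = 11.
The forward primer is identical to the top strand there: TTCTCACC.

5'-TTCTCACC-3'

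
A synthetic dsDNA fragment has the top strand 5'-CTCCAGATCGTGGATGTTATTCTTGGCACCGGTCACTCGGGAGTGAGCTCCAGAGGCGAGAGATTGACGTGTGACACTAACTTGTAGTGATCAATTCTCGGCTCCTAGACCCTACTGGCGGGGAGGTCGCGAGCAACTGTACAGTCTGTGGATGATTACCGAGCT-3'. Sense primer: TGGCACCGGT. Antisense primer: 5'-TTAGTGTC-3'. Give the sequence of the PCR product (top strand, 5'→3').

The forward primer matches the template at positions 24–33.
The reverse primer's reverse complement is GACACTAA, which matches the template at positions 73–80.
The product is the template from position 24 through 80 (57 bp).

5'-TGGCACCGGTCACTCGGGAGTGAGCTCCAGAGGCGAGAGATTGACGTGTGACACTAA-3'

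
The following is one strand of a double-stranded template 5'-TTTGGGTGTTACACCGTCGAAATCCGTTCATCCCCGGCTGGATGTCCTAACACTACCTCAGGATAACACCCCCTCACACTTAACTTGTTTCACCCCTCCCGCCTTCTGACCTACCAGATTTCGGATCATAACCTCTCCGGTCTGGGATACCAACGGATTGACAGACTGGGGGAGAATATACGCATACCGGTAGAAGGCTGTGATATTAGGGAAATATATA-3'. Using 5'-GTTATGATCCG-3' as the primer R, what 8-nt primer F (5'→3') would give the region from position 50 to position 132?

5'-ACACTACC-3'

The reverse primer's reverse complement CGGATCATAAC matches the template at positions 122–132; the product starts at position 50.
The forward primer is identical to the top strand over positions 50–57: ACACTACC.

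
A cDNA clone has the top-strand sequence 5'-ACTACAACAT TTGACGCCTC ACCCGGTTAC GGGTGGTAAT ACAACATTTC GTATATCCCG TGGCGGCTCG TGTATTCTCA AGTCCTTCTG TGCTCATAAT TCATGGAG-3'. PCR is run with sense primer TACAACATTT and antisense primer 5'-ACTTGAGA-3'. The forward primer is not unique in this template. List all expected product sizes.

81 bp, 44 bp

The forward primer TACAACATTT matches the top strand at positions 3–12, 40–49.
The reverse primer's reverse complement is TCTCAAGT, matching at positions 76–83.
Each forward site pairs with the reverse site to give a product ending at position 83: sizes 81, 44 bp.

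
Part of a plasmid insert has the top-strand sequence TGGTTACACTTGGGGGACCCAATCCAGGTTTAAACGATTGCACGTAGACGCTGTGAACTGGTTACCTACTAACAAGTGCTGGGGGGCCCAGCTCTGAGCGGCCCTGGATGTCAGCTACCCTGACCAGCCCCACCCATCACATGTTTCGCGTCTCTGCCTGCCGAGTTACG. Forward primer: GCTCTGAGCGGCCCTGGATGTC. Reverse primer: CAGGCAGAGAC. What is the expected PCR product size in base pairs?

70 bp

The forward primer matches the template at positions 91–112.
Reverse complement of the reverse primer: GTCTCTGCCTG. This occurs on the top strand at positions 150–160.
Product length = (reverse-primer end) − (forward-primer start) + 1 = 160 − 91 + 1 = 70 bp.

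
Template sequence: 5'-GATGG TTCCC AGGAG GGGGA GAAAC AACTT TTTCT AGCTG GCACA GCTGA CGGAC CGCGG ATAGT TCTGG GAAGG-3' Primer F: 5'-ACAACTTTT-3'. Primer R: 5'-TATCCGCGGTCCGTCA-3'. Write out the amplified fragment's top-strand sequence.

5'-ACAACTTTTTCTAGCTGGCACAGCTGACGGACCGCGGATA-3'

The forward primer matches the template at positions 24–32.
Taking the reverse complement of TATCCGCGGTCCGTCA gives TGACGGACCGCGGATA, found at positions 48–63 on the template; the primer anneals here to the top strand with its 3' end pointing upstream.
The product is the template from position 24 through 63 (40 bp).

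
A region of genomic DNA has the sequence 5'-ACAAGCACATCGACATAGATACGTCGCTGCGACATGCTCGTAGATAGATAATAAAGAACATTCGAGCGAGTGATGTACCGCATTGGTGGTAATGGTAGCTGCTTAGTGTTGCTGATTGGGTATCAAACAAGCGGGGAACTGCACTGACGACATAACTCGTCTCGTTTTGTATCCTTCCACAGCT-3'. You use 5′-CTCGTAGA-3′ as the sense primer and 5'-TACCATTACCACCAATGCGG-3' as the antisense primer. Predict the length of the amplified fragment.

61 bp

Forward primer CTCGTAGA is found on the top strand at positions 37–44.
Taking the reverse complement of TACCATTACCACCAATGCGG gives CCGCATTGGTGGTAATGGTA, found at positions 78–97 on the template; the primer anneals here to the top strand with its 3' end pointing upstream.
Amplicon spans positions 37–97: 61 bp.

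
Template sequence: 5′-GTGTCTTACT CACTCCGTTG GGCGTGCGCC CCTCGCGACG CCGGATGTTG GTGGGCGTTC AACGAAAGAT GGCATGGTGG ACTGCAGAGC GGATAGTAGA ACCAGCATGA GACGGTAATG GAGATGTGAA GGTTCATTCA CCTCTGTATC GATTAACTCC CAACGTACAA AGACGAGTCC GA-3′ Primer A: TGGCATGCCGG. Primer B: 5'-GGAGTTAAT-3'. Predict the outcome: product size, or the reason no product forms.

No product — primer A has no binding site in the template.

Primer A (TGGCATGCCGG) does not match the top strand, and its reverse complement CCGGCATGCCA does not match either.
With no annealing site for primer A, no amplification occurs.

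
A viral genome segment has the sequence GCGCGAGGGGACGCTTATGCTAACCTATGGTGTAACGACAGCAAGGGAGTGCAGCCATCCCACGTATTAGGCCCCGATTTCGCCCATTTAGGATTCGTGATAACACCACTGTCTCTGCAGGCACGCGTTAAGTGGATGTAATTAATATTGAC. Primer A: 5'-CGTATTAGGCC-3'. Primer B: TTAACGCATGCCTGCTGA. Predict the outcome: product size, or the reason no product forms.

Primer B (TTAACGCATGCCTGCTGA) does not match the top strand, and its reverse complement TCAGCAGGCATGCGTTAA does not match either.
With no annealing site for primer B, no amplification occurs.

No product — primer B has no binding site in the template.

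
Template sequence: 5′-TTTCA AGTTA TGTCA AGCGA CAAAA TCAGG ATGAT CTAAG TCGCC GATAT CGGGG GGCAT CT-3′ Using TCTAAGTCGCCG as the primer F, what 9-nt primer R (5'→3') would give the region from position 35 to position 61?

The product's 3' end on the top strand is position 61.
The reverse primer anneals to the top strand over positions 53–61, i.e. to GGGGGCATC.
Its sequence written 5'→3' is the reverse complement: GATGCCCCC.

5'-GATGCCCCC-3'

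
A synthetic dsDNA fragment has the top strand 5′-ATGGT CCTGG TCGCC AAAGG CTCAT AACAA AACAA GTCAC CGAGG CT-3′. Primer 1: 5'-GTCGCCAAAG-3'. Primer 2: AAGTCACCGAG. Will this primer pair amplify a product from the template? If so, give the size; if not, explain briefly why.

No product — both primers anneal to the same strand and extend in the same direction.

Primer 1 (GTCGCCAAAG) matches the top strand at positions 10–19 (3' end points downstream).
Primer 2 (AAGTCACCGAG) also matches the top strand directly, at positions 34–44 — its reverse complement CTCGGTGACTT is not present.
Both primers anneal to the bottom strand with 3' ends pointing the same way, so neither can prime synthesis back toward the other.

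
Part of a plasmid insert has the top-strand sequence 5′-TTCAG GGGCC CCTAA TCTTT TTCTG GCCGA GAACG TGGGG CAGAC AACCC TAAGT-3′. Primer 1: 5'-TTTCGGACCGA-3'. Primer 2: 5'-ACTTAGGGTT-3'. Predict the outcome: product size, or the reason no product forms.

No product — primer 1 has no binding site in the template.

Primer 1 (TTTCGGACCGA) does not match the top strand, and its reverse complement TCGGTCCGAAA does not match either.
With no annealing site for primer 1, no amplification occurs.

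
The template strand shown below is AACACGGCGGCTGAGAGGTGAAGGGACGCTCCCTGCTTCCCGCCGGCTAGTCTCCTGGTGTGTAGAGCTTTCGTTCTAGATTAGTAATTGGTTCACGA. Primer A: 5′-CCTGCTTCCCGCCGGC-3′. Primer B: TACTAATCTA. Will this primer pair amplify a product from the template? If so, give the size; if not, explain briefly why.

Yes — a 55 bp product.

Primer A (CCTGCTTCCCGCCGGC) matches the top strand at positions 32–47; it acts as a forward primer.
Primer B's reverse complement is TAGATTAGTA, matching the top strand at positions 77–86; it acts as a reverse primer.
The 3' ends face each other across positions 32–86, giving a 55 bp product.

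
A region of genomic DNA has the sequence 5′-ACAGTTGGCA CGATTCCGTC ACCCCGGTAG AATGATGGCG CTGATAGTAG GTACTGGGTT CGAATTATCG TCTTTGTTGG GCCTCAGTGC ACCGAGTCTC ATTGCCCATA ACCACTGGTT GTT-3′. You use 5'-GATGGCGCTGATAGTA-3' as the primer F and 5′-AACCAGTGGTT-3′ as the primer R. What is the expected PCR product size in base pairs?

The forward primer matches the template at positions 34–49.
Reverse complement of the reverse primer: AACCACTGGTT. This occurs on the top strand at positions 110–120.
Product length = (reverse-primer end) − (forward-primer start) + 1 = 120 − 34 + 1 = 87 bp.

87 bp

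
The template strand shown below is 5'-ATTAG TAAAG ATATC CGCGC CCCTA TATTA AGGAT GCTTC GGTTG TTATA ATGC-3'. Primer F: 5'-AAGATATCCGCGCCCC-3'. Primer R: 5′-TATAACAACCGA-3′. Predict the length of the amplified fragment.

43 bp

Scanning the template, AAGATATCCGCGCCCC occurs at positions 8–23; this primer anneals to the bottom strand there with its 3' end pointing downstream.
The reverse primer's reverse complement is TCGGTTGTTATA, which matches the template at positions 39–50.
Amplicon spans positions 8–50: 43 bp.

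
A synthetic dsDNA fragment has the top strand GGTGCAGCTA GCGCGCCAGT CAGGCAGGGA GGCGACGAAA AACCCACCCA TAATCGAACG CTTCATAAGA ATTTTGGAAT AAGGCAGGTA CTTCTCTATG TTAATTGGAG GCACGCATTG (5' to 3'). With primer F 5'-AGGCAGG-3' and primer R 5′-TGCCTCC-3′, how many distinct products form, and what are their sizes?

Two products: 92 bp, 32 bp

The forward primer AGGCAGG matches the top strand at positions 22–28, 82–88.
The reverse primer's reverse complement is GGAGGCA, matching at positions 107–113.
Each forward site pairs with the reverse site to give a product ending at position 113: sizes 92, 32 bp.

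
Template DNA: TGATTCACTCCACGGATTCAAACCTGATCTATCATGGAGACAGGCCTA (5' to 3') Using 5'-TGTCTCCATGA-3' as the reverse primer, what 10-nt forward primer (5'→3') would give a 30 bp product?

The reverse primer's reverse complement TCATGGAGACA matches the template at positions 32–42, so the product ends at position 42.
A 30 bp product then starts at position 42 − 30 + 1 = 13.
The forward primer is identical to the top strand there: CGGATTCAAA.

5'-CGGATTCAAA-3'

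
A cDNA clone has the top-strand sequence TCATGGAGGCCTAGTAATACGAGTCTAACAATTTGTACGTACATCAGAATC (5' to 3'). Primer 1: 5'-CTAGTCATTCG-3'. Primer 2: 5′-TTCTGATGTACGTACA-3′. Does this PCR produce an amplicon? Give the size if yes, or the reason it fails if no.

No product — primer 1 has no binding site in the template.

Primer 1 (CTAGTCATTCG) does not match the top strand, and its reverse complement CGAATGACTAG does not match either.
With no annealing site for primer 1, no amplification occurs.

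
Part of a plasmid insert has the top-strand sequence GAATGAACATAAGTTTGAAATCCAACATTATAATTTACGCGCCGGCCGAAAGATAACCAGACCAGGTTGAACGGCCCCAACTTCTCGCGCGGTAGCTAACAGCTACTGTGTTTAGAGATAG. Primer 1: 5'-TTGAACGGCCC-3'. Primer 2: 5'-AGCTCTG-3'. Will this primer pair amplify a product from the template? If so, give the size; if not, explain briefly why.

No product — primer 2 has no binding site in the template.

Primer 2 (AGCTCTG) does not match the top strand, and its reverse complement CAGAGCT does not match either.
With no annealing site for primer 2, no amplification occurs.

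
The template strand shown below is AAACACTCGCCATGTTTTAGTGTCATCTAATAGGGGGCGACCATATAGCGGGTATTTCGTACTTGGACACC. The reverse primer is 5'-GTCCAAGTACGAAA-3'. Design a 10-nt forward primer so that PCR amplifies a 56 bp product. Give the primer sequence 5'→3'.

The reverse primer's reverse complement TTTCGTACTTGGAC matches the template at positions 55–68, so the product ends at position 68.
A 56 bp product then starts at position 68 − 56 + 1 = 13.
The forward primer is identical to the top strand there: TGTTTTAGTG.

5'-TGTTTTAGTG-3'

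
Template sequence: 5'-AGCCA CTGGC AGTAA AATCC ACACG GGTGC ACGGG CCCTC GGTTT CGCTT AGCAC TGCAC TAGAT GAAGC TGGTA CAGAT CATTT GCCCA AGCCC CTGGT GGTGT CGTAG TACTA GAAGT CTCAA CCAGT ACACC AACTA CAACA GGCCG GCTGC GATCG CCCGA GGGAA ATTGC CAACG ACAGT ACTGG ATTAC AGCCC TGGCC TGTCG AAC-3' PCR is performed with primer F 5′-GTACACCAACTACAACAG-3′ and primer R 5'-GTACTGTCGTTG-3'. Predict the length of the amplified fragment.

59 bp

Scanning the template, GTACACCAACTACAACAG occurs at positions 129–146; this primer anneals to the bottom strand there with its 3' end pointing downstream.
The reverse primer's reverse complement is CAACGACAGTAC, which matches the template at positions 176–187.
The product runs from position 129 to position 187, so its length is 187 − 129 + 1 = 59 bp.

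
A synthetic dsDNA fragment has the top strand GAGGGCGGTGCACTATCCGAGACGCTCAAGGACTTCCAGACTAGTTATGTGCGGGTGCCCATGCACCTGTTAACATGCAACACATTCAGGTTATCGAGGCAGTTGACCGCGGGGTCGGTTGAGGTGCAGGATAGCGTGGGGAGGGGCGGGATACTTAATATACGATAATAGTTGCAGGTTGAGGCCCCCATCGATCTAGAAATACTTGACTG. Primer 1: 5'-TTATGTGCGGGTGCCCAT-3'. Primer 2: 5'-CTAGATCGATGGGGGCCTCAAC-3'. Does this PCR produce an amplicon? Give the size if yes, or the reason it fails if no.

Primer 1 (TTATGTGCGGGTGCCCAT) matches the top strand at positions 45–62; it acts as a forward primer.
Primer 2's reverse complement is GTTGAGGCCCCCATCGATCTAG, matching the top strand at positions 178–199; it acts as a reverse primer.
The 3' ends face each other across positions 45–199, giving a 155 bp product.

Yes — a 155 bp product.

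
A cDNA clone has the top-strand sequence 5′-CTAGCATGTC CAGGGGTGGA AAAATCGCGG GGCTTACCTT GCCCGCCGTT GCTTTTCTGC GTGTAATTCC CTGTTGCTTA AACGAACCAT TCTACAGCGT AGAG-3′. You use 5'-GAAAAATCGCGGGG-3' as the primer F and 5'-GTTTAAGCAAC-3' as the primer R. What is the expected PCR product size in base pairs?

65 bp

Scanning the template, GAAAAATCGCGGGG occurs at positions 19–32; this primer anneals to the bottom strand there with its 3' end pointing downstream.
The reverse primer's reverse complement is GTTGCTTAAAC, which matches the template at positions 73–83.
Product length = (reverse-primer end) − (forward-primer start) + 1 = 83 − 19 + 1 = 65 bp.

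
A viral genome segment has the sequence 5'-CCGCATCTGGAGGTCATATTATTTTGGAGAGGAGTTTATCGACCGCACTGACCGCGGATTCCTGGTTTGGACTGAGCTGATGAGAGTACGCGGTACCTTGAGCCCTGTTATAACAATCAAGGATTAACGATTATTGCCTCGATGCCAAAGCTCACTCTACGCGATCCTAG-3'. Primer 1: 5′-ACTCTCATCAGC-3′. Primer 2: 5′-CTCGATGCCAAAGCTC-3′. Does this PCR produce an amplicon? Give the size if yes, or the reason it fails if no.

Primer 1 (ACTCTCATCAGC) has reverse complement GCTGATGAGAGT, which matches the top strand at positions 76–87; primer 1 anneals to the top strand there with its 3' end pointing upstream toward position 76.
Primer 2 (CTCGATGCCAAAGCTC) matches the top strand directly at positions 138–153; it anneals to the bottom strand with its 3' end pointing downstream toward position 153.
The 3' ends diverge (primer 1 extends toward position 1, primer 2 toward position 170), so the primers never converge on a shared product.

No product — the primers' 3' ends point away from each other.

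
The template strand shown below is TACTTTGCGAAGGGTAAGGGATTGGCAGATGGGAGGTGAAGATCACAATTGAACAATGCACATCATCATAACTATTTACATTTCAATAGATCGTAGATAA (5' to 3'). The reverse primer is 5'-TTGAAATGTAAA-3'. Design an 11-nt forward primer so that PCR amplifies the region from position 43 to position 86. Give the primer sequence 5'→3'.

5'-TCACAATTGAA-3'

The reverse primer's reverse complement TTTACATTTCAA matches the template at positions 75–86; the product starts at position 43.
The forward primer is identical to the top strand over positions 43–53: TCACAATTGAA.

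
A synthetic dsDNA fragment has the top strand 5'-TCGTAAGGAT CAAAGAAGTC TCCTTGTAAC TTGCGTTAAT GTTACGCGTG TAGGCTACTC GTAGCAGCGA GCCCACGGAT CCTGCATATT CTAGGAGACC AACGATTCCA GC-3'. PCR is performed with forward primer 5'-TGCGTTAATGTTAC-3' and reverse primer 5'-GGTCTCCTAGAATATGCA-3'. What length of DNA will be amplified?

The forward primer matches the template at positions 32–45.
Taking the reverse complement of GGTCTCCTAGAATATGCA gives TGCATATTCTAGGAGACC, found at positions 83–100 on the template; the primer anneals here to the top strand with its 3' end pointing upstream.
Amplicon spans positions 32–100: 69 bp.

69 bp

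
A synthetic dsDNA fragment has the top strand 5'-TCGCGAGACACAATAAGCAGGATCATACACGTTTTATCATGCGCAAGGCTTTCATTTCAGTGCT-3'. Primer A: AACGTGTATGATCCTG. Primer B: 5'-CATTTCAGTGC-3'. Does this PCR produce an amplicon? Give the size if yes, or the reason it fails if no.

No product — the primers' 3' ends point away from each other.

Primer A (AACGTGTATGATCCTG) has reverse complement CAGGATCATACACGTT, which matches the top strand at positions 18–33; primer A anneals to the top strand there with its 3' end pointing upstream toward position 18.
Primer B (CATTTCAGTGC) matches the top strand directly at positions 53–63; it anneals to the bottom strand with its 3' end pointing downstream toward position 63.
The 3' ends diverge (primer A extends toward position 1, primer B toward position 64), so the primers never converge on a shared product.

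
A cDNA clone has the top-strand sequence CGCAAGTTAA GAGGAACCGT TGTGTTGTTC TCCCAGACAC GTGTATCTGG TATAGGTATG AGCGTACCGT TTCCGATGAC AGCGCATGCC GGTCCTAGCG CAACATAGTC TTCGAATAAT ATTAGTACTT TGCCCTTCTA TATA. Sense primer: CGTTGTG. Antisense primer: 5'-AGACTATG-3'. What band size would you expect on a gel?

94 bp

Scanning the template, CGTTGTG occurs at positions 18–24; this primer anneals to the bottom strand there with its 3' end pointing downstream.
Taking the reverse complement of AGACTATG gives CATAGTCT, found at positions 104–111 on the template; the primer anneals here to the top strand with its 3' end pointing upstream.
Amplicon spans positions 18–111: 94 bp.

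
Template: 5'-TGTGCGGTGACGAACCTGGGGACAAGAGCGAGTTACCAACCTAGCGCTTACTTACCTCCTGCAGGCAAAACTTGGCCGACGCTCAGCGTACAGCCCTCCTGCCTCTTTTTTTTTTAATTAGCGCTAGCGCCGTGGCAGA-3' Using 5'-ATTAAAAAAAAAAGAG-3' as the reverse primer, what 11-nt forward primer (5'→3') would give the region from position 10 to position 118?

5'-ACGAACCTGGG-3'

The reverse primer's reverse complement CTCTTTTTTTTTTAAT matches the template at positions 103–118; the product starts at position 10.
The forward primer is identical to the top strand over positions 10–20: ACGAACCTGGG.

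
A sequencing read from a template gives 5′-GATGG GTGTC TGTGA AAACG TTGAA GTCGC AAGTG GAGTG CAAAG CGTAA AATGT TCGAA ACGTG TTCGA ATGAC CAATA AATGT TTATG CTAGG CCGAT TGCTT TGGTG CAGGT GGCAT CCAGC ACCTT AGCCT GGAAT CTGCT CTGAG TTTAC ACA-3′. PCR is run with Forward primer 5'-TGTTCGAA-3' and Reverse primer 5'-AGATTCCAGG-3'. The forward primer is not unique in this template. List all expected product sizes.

90 bp, 79 bp

The forward primer TGTTCGAA matches the top strand at positions 53–60, 64–71.
The reverse primer's reverse complement is CCTGGAATCT, matching at positions 133–142.
Each forward site pairs with the reverse site to give a product ending at position 142: sizes 90, 79 bp.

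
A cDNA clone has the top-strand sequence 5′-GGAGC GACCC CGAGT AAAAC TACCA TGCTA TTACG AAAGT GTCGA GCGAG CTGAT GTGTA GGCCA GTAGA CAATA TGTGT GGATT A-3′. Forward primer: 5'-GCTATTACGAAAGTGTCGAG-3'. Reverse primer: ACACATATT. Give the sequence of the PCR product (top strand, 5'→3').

5'-GCTATTACGAAAGTGTCGAGCGAGCTGATGTGTAGGCCAGTAGACAATATGTGT-3'

Forward primer GCTATTACGAAAGTGTCGAG is found on the top strand at positions 27–46.
The reverse primer's reverse complement is AATATGTGT, which matches the template at positions 72–80.
The product is the template from position 27 through 80 (54 bp).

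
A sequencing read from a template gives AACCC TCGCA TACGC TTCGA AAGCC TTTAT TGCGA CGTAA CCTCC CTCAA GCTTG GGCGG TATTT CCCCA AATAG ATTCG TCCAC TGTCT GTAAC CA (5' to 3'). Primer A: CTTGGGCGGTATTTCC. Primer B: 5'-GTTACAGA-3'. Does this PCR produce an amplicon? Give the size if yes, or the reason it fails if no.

Yes — a 44 bp product.

Primer A (CTTGGGCGGTATTTCC) matches the top strand at positions 52–67; it acts as a forward primer.
Primer B's reverse complement is TCTGTAAC, matching the top strand at positions 88–95; it acts as a reverse primer.
The 3' ends face each other across positions 52–95, giving a 44 bp product.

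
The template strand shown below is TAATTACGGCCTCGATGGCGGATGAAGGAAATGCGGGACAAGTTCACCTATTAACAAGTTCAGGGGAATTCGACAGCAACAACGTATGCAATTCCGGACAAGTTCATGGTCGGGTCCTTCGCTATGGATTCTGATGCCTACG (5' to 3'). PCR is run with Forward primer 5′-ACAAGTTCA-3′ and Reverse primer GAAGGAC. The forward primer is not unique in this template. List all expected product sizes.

83 bp, 67 bp, 23 bp

The forward primer ACAAGTTCA matches the top strand at positions 38–46, 54–62, 98–106.
The reverse primer's reverse complement is GTCCTTC, matching at positions 114–120.
Each forward site pairs with the reverse site to give a product ending at position 120: sizes 83, 67, 23 bp.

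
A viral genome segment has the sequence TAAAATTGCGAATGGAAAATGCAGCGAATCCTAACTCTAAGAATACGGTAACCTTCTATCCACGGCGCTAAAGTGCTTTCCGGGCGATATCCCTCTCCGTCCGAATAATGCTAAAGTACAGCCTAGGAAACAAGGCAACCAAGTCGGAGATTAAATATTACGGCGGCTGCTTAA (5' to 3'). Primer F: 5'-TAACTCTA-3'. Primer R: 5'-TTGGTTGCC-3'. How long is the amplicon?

111 bp

The forward primer matches the template at positions 32–39.
Reverse complement of the reverse primer: GGCAACCAA. This occurs on the top strand at positions 134–142.
The product runs from position 32 to position 142, so its length is 142 − 32 + 1 = 111 bp.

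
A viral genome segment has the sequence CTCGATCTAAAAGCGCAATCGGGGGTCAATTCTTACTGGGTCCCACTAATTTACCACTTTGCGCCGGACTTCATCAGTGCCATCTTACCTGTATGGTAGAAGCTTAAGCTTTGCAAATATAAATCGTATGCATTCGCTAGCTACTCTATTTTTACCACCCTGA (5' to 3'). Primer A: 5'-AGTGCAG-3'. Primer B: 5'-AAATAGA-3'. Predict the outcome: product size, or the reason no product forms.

Primer A (AGTGCAG) does not match the top strand, and its reverse complement CTGCACT does not match either.
With no annealing site for primer A, no amplification occurs.

No product — primer A has no binding site in the template.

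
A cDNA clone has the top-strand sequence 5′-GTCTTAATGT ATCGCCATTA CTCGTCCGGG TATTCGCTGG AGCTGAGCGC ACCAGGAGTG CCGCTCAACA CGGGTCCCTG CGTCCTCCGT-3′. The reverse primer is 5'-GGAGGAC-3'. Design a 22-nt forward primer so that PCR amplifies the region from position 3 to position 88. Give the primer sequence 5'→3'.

The reverse primer's reverse complement GTCCTCC matches the template at positions 82–88; the product starts at position 3.
The forward primer is identical to the top strand over positions 3–24: CTTAATGTATCGCCATTACTCG.

5'-CTTAATGTATCGCCATTACTCG-3'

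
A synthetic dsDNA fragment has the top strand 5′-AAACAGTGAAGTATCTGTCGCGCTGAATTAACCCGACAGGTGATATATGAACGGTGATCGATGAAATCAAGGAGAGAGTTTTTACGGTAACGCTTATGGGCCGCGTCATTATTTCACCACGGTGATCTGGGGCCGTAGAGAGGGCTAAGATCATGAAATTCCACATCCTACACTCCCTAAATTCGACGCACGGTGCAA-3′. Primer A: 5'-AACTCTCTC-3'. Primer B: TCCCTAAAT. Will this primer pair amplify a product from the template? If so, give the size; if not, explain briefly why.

No product — the primers' 3' ends point away from each other.

Primer A (AACTCTCTC) has reverse complement GAGAGAGTT, which matches the top strand at positions 72–80; primer A anneals to the top strand there with its 3' end pointing upstream toward position 72.
Primer B (TCCCTAAAT) matches the top strand directly at positions 174–182; it anneals to the bottom strand with its 3' end pointing downstream toward position 182.
The 3' ends diverge (primer A extends toward position 1, primer B toward position 198), so the primers never converge on a shared product.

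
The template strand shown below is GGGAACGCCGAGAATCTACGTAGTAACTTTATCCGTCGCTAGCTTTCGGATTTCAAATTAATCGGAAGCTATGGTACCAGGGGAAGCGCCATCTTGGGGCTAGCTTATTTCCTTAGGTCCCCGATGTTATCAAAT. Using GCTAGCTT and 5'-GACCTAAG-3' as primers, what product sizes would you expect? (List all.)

82 bp, 21 bp

The forward primer GCTAGCTT matches the top strand at positions 38–45, 99–106.
The reverse primer's reverse complement is CTTAGGTC, matching at positions 112–119.
Each forward site pairs with the reverse site to give a product ending at position 119: sizes 82, 21 bp.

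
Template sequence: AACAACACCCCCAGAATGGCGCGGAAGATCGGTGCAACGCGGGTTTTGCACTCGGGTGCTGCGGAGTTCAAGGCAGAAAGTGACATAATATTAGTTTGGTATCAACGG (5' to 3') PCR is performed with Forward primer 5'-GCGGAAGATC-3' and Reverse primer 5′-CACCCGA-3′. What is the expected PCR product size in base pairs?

38 bp

Scanning the template, GCGGAAGATC occurs at positions 21–30; this primer anneals to the bottom strand there with its 3' end pointing downstream.
The reverse primer's reverse complement is TCGGGTG, which matches the template at positions 52–58.
The product runs from position 21 to position 58, so its length is 58 − 21 + 1 = 38 bp.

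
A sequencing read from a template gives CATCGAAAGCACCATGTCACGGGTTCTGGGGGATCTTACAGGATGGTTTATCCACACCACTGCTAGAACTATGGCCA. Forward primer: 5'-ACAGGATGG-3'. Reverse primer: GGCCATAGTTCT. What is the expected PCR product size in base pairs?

39 bp

Scanning the template, ACAGGATGG occurs at positions 38–46; this primer anneals to the bottom strand there with its 3' end pointing downstream.
The reverse primer's reverse complement is AGAACTATGGCC, which matches the template at positions 65–76.
Product length = (reverse-primer end) − (forward-primer start) + 1 = 76 − 38 + 1 = 39 bp.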